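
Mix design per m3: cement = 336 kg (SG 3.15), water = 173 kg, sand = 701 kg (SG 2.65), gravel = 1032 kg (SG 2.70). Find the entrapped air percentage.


Vol cement = 336 / (3.15 * 1000) = 0.106667 m3
Vol water = 173 / 1000 = 0.173 m3
Vol sand = 701 / (2.65 * 1000) = 0.264528 m3
Vol gravel = 1032 / (2.70 * 1000) = 0.382222 m3
Total solid + water volume = 0.926417 m3
Air = (1 - 0.926417) * 100 = 7.36%

7.36


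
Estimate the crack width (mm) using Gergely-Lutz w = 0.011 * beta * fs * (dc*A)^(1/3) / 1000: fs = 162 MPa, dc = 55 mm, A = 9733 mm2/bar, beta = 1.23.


w = 0.011 * beta * fs * (dc * A)^(1/3) / 1000
= 0.011 * 1.23 * 162 * (55 * 9733)^(1/3) / 1000
= 0.178 mm

0.178


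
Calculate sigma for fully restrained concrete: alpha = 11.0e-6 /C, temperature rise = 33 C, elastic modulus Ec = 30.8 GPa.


sigma = alpha * dT * Ec
= 11.0e-6 * 33 * 30.8 * 1000
= 11.18 MPa

11.18


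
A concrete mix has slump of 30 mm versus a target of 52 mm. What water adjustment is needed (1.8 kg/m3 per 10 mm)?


Difference = 52 - 30 = 22 mm
Water adjustment = 22 * 1.8 / 10 = 4.0 kg/m3

4.0


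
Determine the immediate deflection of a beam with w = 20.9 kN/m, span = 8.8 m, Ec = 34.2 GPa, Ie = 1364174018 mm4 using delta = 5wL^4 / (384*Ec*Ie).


Convert: L = 8.8 m = 8800 mm, Ec = 34.2 GPa = 34200 MPa
delta = 5 * 20.9 * 8800^4 / (384 * 34200 * 1364174018)
= 34.98 mm

34.98


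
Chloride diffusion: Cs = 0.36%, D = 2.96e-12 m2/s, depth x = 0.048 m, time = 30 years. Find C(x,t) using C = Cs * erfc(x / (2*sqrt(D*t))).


t_seconds = 30 * 365.25 * 24 * 3600 = 946728000.0 s
arg = 0.048 / (2 * sqrt(2.96e-12 * 946728000.0))
= 0.4534
erfc(0.4534) = 0.5214
C = 0.36 * 0.5214 = 0.1877%

0.1877


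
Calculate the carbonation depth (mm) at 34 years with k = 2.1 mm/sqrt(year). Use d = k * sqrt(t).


depth = k * sqrt(t)
= 2.1 * sqrt(34)
= 12.24 mm

12.24


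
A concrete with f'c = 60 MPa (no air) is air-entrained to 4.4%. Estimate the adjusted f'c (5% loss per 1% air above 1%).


Strength loss = (4.4 - 1) * 5 = 17.0%
f'c = 60 * (1 - 17.0/100)
= 49.8 MPa

49.8


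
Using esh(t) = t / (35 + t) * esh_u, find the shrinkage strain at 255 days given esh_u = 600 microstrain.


esh(255) = 255 / (35 + 255) * 600
= 255 / 290 * 600
= 527.6 microstrain

527.6


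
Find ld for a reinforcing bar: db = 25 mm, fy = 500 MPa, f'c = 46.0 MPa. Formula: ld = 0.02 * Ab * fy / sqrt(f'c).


Ab = pi * 25^2 / 4 = 490.874 mm2
ld = 0.02 * 490.874 * 500 / sqrt(46.0)
= 723.8 mm

723.8


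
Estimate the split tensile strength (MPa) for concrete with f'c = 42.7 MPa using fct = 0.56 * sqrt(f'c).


fct = 0.56 * sqrt(42.7)
= 0.56 * 6.535
= 3.659 MPa

3.659


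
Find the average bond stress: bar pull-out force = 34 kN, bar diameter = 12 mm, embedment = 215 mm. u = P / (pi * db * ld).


u = P / (pi * db * ld)
= 34 * 1000 / (pi * 12 * 215)
= 4.195 MPa

4.195


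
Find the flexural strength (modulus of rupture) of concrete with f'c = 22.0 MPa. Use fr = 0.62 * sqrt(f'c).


fr = 0.62 * sqrt(22.0)
= 2.908 MPa

2.908


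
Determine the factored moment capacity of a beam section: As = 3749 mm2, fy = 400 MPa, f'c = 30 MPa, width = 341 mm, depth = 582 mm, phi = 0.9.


a = As * fy / (0.85 * f'c * b)
= 3749 * 400 / (0.85 * 30 * 341)
= 172.457 mm
Mn = As * fy * (d - a/2) / 10^6
= 743.4589 kN-m
phi*Mn = 0.9 * 743.4589 = 669.11 kN-m

669.11


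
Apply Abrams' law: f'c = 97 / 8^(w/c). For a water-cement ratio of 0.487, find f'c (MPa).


f'c = 97 / 8^0.487
= 97 / 2.753
= 35.23 MPa

35.23


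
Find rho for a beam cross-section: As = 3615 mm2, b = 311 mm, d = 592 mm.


rho = As / (b * d)
= 3615 / (311 * 592)
= 0.0196

0.0196


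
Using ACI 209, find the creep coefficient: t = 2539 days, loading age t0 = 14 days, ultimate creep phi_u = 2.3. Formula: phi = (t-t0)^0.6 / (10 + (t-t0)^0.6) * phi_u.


dt = 2539 - 14 = 2525
phi = 2525^0.6 / (10 + 2525^0.6) * 2.3
= 2.108

2.108


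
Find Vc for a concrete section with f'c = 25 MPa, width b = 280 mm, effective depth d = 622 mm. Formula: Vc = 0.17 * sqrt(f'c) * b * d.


Vc = 0.17 * sqrt(25) * 280 * 622 / 1000
= 148.04 kN

148.04


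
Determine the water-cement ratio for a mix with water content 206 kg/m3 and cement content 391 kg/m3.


w/c = water / cement
w/c = 206 / 391 = 0.527

0.527


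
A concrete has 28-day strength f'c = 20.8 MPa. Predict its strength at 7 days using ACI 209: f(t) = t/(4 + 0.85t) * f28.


f(7) = 7 / (4 + 0.85 * 7) * 20.8
= 7 / 9.95 * 20.8
= 14.63 MPa

14.63


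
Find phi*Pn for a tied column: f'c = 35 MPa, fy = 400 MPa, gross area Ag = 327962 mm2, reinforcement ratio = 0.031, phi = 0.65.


Ast = rho * Ag = 0.031 * 327962 = 10166.822 mm2
phi*Pn = 0.65 * 0.80 * (0.85 * 35 * (327962 - 10166.822) + 400 * 10166.822) / 1000
= 7030.99 kN

7030.99


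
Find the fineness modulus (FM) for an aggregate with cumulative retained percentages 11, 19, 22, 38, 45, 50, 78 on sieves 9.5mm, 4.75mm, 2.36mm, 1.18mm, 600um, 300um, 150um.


FM = sum(cumulative % retained) / 100
= 263 / 100
= 2.63

2.63


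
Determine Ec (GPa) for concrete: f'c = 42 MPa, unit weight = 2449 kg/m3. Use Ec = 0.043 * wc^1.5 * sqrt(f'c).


Ec = 0.043 * 2449^1.5 * sqrt(42) / 1000
= 33.77 GPa

33.77


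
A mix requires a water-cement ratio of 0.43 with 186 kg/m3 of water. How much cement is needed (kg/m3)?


Cement = water / (w/c)
= 186 / 0.43
= 432.6 kg/m3

432.6


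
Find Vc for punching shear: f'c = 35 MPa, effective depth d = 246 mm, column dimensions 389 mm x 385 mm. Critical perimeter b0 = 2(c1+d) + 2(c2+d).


b0 = 2*(389 + 246) + 2*(385 + 246) = 2532 mm
Vc = 0.33 * sqrt(35) * 2532 * 246 / 1000
= 1216.04 kN

1216.04


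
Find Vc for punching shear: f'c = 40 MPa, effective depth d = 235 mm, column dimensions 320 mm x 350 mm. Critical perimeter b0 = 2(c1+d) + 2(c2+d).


b0 = 2*(320 + 235) + 2*(350 + 235) = 2280 mm
Vc = 0.33 * sqrt(40) * 2280 * 235 / 1000
= 1118.27 kN

1118.27


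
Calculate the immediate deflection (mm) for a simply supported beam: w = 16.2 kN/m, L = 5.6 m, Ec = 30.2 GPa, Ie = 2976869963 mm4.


Convert: L = 5.6 m = 5600 mm, Ec = 30.2 GPa = 30200 MPa
delta = 5 * 16.2 * 5600^4 / (384 * 30200 * 2976869963)
= 2.31 mm

2.31


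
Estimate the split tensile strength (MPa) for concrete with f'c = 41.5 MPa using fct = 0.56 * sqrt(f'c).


fct = 0.56 * sqrt(41.5)
= 0.56 * 6.442
= 3.608 MPa

3.608


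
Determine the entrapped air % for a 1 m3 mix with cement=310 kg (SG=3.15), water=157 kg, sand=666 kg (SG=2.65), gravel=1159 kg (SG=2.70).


Vol cement = 310 / (3.15 * 1000) = 0.098413 m3
Vol water = 157 / 1000 = 0.157 m3
Vol sand = 666 / (2.65 * 1000) = 0.251321 m3
Vol gravel = 1159 / (2.70 * 1000) = 0.429259 m3
Total solid + water volume = 0.935993 m3
Air = (1 - 0.935993) * 100 = 6.4%

6.4


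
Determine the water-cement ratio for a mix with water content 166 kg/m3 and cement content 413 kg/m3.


w/c = water / cement
w/c = 166 / 413 = 0.402

0.402


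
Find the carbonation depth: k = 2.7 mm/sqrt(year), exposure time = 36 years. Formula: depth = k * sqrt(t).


depth = k * sqrt(t)
= 2.7 * sqrt(36)
= 16.2 mm

16.2


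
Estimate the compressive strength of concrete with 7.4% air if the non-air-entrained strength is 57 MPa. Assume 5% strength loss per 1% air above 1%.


Strength loss = (7.4 - 1) * 5 = 32.0%
f'c = 57 * (1 - 32.0/100)
= 38.76 MPa

38.76


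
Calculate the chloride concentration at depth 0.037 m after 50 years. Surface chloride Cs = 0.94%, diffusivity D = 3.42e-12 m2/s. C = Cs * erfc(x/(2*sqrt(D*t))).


t_seconds = 50 * 365.25 * 24 * 3600 = 1577880000.0 s
arg = 0.037 / (2 * sqrt(3.42e-12 * 1577880000.0))
= 0.2518
erfc(0.2518) = 0.7217
C = 0.94 * 0.7217 = 0.6784%

0.6784


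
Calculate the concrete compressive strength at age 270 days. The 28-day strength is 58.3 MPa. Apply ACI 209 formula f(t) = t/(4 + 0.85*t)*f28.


f(270) = 270 / (4 + 0.85 * 270) * 58.3
= 270 / 233.5 * 58.3
= 67.41 MPa

67.41


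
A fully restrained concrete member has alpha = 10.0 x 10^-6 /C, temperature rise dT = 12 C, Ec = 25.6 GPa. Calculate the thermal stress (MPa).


sigma = alpha * dT * Ec
= 10.0e-6 * 12 * 25.6 * 1000
= 3.072 MPa

3.072


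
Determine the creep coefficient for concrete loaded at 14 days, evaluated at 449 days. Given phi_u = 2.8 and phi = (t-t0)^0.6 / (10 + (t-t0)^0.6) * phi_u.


dt = 449 - 14 = 435
phi = 435^0.6 / (10 + 435^0.6) * 2.8
= 2.22

2.22


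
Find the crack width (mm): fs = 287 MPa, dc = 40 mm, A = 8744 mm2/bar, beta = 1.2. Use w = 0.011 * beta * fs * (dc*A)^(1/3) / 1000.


w = 0.011 * beta * fs * (dc * A)^(1/3) / 1000
= 0.011 * 1.2 * 287 * (40 * 8744)^(1/3) / 1000
= 0.267 mm

0.267


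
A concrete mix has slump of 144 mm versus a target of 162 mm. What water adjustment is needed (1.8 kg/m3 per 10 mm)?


Difference = 162 - 144 = 18 mm
Water adjustment = 18 * 1.8 / 10 = 3.2 kg/m3

3.2


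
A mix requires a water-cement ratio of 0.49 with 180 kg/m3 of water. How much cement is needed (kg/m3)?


Cement = water / (w/c)
= 180 / 0.49
= 367.3 kg/m3

367.3


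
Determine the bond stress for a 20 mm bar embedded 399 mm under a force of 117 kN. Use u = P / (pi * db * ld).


u = P / (pi * db * ld)
= 117 * 1000 / (pi * 20 * 399)
= 4.667 MPa

4.667


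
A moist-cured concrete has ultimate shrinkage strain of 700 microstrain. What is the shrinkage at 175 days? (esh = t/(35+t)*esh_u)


esh(175) = 175 / (35 + 175) * 700
= 175 / 210 * 700
= 583.3 microstrain

583.3


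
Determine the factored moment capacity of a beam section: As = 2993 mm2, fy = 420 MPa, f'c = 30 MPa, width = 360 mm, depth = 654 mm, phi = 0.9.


a = As * fy / (0.85 * f'c * b)
= 2993 * 420 / (0.85 * 30 * 360)
= 136.9346 mm
Mn = As * fy * (d - a/2) / 10^6
= 736.0497 kN-m
phi*Mn = 0.9 * 736.0497 = 662.44 kN-m

662.44


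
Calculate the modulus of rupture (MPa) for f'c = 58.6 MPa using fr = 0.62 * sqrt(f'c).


fr = 0.62 * sqrt(58.6)
= 4.746 MPa

4.746


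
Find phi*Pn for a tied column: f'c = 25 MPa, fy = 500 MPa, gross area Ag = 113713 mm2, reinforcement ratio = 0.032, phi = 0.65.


Ast = rho * Ag = 0.032 * 113713 = 3638.816 mm2
phi*Pn = 0.65 * 0.80 * (0.85 * 25 * (113713 - 3638.816) + 500 * 3638.816) / 1000
= 2162.41 kN

2162.41


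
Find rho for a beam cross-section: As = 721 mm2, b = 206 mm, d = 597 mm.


rho = As / (b * d)
= 721 / (206 * 597)
= 0.0059

0.0059


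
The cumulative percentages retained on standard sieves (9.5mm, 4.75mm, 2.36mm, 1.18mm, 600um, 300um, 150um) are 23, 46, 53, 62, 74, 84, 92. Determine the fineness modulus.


FM = sum(cumulative % retained) / 100
= 434 / 100
= 4.34

4.34


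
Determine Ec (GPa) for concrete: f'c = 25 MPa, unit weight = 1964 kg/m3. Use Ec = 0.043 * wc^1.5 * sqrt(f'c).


Ec = 0.043 * 1964^1.5 * sqrt(25) / 1000
= 18.71 GPa

18.71


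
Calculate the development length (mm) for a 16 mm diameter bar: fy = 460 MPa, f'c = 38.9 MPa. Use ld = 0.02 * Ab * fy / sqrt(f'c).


Ab = pi * 16^2 / 4 = 201.062 mm2
ld = 0.02 * 201.062 * 460 / sqrt(38.9)
= 296.6 mm

296.6


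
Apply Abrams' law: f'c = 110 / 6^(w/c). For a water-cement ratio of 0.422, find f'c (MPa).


f'c = 110 / 6^0.422
= 110 / 2.13
= 51.64 MPa

51.64


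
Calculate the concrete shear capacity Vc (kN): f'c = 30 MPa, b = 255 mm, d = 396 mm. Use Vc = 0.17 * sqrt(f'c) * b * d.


Vc = 0.17 * sqrt(30) * 255 * 396 / 1000
= 94.03 kN

94.03


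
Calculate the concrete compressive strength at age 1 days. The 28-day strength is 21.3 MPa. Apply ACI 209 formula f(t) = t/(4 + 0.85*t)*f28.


f(1) = 1 / (4 + 0.85 * 1) * 21.3
= 1 / 4.85 * 21.3
= 4.39 MPa

4.39


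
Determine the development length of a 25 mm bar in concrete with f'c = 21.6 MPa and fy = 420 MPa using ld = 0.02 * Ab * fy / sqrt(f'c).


Ab = pi * 25^2 / 4 = 490.874 mm2
ld = 0.02 * 490.874 * 420 / sqrt(21.6)
= 887.2 mm

887.2


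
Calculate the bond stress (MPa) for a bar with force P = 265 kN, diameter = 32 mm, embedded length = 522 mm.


u = P / (pi * db * ld)
= 265 * 1000 / (pi * 32 * 522)
= 5.05 MPa

5.05


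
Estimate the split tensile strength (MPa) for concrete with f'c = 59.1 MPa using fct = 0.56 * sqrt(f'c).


fct = 0.56 * sqrt(59.1)
= 0.56 * 7.688
= 4.305 MPa

4.305


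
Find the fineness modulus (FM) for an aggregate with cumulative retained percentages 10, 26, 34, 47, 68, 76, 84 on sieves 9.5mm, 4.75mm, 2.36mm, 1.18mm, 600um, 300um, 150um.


FM = sum(cumulative % retained) / 100
= 345 / 100
= 3.45

3.45


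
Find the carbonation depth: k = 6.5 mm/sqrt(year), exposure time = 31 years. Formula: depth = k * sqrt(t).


depth = k * sqrt(t)
= 6.5 * sqrt(31)
= 36.19 mm

36.19


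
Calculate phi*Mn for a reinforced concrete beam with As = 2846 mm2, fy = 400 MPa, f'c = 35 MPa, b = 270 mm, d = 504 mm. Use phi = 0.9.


a = As * fy / (0.85 * f'c * b)
= 2846 * 400 / (0.85 * 35 * 270)
= 141.7242 mm
Mn = As * fy * (d - a/2) / 10^6
= 493.0842 kN-m
phi*Mn = 0.9 * 493.0842 = 443.78 kN-m

443.78


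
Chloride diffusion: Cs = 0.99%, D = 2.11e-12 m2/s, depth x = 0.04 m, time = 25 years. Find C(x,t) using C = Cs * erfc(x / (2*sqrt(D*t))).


t_seconds = 25 * 365.25 * 24 * 3600 = 788940000.0 s
arg = 0.04 / (2 * sqrt(2.11e-12 * 788940000.0))
= 0.4902
erfc(0.4902) = 0.4882
C = 0.99 * 0.4882 = 0.4833%

0.4833


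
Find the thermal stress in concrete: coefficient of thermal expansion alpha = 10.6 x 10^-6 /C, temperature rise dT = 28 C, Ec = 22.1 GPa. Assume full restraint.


sigma = alpha * dT * Ec
= 10.6e-6 * 28 * 22.1 * 1000
= 6.559 MPa

6.559


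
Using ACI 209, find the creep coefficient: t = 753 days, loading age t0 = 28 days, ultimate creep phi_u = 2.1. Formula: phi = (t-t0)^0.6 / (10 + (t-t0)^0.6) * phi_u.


dt = 753 - 28 = 725
phi = 725^0.6 / (10 + 725^0.6) * 2.1
= 1.761

1.761


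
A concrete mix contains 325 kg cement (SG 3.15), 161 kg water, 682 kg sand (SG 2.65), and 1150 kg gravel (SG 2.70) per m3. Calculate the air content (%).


Vol cement = 325 / (3.15 * 1000) = 0.103175 m3
Vol water = 161 / 1000 = 0.161 m3
Vol sand = 682 / (2.65 * 1000) = 0.257358 m3
Vol gravel = 1150 / (2.70 * 1000) = 0.425926 m3
Total solid + water volume = 0.947459 m3
Air = (1 - 0.947459) * 100 = 5.25%

5.25


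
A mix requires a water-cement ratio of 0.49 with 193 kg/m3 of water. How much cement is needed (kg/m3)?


Cement = water / (w/c)
= 193 / 0.49
= 393.9 kg/m3

393.9


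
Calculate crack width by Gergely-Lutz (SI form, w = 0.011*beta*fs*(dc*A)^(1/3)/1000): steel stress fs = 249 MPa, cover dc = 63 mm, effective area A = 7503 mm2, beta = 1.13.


w = 0.011 * beta * fs * (dc * A)^(1/3) / 1000
= 0.011 * 1.13 * 249 * (63 * 7503)^(1/3) / 1000
= 0.241 mm

0.241


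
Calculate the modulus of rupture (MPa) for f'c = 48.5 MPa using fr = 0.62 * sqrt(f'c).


fr = 0.62 * sqrt(48.5)
= 4.318 MPa

4.318


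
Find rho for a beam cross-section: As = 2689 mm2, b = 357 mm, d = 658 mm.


rho = As / (b * d)
= 2689 / (357 * 658)
= 0.0114

0.0114


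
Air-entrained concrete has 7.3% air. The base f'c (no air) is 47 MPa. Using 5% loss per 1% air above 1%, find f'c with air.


Strength loss = (7.3 - 1) * 5 = 31.5%
f'c = 47 * (1 - 31.5/100)
= 32.2 MPa

32.2


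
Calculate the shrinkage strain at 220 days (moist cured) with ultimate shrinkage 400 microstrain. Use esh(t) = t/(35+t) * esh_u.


esh(220) = 220 / (35 + 220) * 400
= 220 / 255 * 400
= 345.1 microstrain

345.1


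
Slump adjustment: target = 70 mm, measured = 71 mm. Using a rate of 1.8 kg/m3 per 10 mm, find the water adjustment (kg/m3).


Difference = 70 - 71 = -1 mm
Water adjustment = -1 * 1.8 / 10 = -0.2 kg/m3

-0.2


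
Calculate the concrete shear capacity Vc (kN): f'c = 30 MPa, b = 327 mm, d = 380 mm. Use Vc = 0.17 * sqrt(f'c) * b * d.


Vc = 0.17 * sqrt(30) * 327 * 380 / 1000
= 115.7 kN

115.7


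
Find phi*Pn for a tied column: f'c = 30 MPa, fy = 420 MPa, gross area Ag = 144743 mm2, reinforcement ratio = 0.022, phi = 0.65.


Ast = rho * Ag = 0.022 * 144743 = 3184.346 mm2
phi*Pn = 0.65 * 0.80 * (0.85 * 30 * (144743 - 3184.346) + 420 * 3184.346) / 1000
= 2572.53 kN

2572.53


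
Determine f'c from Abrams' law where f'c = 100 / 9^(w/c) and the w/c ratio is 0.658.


f'c = 100 / 9^0.658
= 100 / 4.245
= 23.56 MPa

23.56


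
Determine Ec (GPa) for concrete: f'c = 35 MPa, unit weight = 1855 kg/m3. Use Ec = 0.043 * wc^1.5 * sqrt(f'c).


Ec = 0.043 * 1855^1.5 * sqrt(35) / 1000
= 20.32 GPa

20.32


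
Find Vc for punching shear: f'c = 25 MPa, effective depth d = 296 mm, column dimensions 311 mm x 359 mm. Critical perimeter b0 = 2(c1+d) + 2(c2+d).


b0 = 2*(311 + 296) + 2*(359 + 296) = 2524 mm
Vc = 0.33 * sqrt(25) * 2524 * 296 / 1000
= 1232.72 kN

1232.72


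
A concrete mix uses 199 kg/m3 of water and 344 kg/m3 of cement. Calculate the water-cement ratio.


w/c = water / cement
w/c = 199 / 344 = 0.578

0.578


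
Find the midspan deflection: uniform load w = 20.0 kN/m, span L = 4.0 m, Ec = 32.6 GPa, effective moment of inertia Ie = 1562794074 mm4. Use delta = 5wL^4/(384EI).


Convert: L = 4.0 m = 4000 mm, Ec = 32.6 GPa = 32600 MPa
delta = 5 * 20.0 * 4000^4 / (384 * 32600 * 1562794074)
= 1.31 mm

1.31


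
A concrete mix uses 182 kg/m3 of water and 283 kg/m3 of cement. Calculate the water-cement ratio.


w/c = water / cement
w/c = 182 / 283 = 0.643

0.643


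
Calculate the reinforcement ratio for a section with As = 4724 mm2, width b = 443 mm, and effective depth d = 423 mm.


rho = As / (b * d)
= 4724 / (443 * 423)
= 0.0252

0.0252


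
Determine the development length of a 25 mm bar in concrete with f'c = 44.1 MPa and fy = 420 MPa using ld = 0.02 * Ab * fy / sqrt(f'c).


Ab = pi * 25^2 / 4 = 490.874 mm2
ld = 0.02 * 490.874 * 420 / sqrt(44.1)
= 620.9 mm

620.9


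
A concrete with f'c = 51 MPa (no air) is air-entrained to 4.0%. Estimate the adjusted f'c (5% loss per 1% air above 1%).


Strength loss = (4.0 - 1) * 5 = 15.0%
f'c = 51 * (1 - 15.0/100)
= 43.35 MPa

43.35


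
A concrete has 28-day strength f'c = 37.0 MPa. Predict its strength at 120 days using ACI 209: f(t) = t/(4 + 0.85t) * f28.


f(120) = 120 / (4 + 0.85 * 120) * 37.0
= 120 / 106.0 * 37.0
= 41.89 MPa

41.89


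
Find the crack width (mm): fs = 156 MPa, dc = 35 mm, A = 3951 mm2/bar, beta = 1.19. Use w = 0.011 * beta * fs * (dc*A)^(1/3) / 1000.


w = 0.011 * beta * fs * (dc * A)^(1/3) / 1000
= 0.011 * 1.19 * 156 * (35 * 3951)^(1/3) / 1000
= 0.106 mm

0.106


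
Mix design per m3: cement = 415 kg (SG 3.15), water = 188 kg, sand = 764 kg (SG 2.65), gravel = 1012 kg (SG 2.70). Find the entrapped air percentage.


Vol cement = 415 / (3.15 * 1000) = 0.131746 m3
Vol water = 188 / 1000 = 0.188 m3
Vol sand = 764 / (2.65 * 1000) = 0.288302 m3
Vol gravel = 1012 / (2.70 * 1000) = 0.374815 m3
Total solid + water volume = 0.982863 m3
Air = (1 - 0.982863) * 100 = 1.71%

1.71


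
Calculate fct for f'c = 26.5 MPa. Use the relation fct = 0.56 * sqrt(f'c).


fct = 0.56 * sqrt(26.5)
= 0.56 * 5.148
= 2.883 MPa

2.883


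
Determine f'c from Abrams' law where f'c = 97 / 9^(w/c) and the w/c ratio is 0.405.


f'c = 97 / 9^0.405
= 97 / 2.435
= 39.84 MPa

39.84


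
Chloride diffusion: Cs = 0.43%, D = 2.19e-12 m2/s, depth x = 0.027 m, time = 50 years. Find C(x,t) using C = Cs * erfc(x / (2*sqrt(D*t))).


t_seconds = 50 * 365.25 * 24 * 3600 = 1577880000.0 s
arg = 0.027 / (2 * sqrt(2.19e-12 * 1577880000.0))
= 0.2297
erfc(0.2297) = 0.7453
C = 0.43 * 0.7453 = 0.3205%

0.3205


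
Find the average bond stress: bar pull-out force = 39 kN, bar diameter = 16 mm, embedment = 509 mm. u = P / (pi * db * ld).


u = P / (pi * db * ld)
= 39 * 1000 / (pi * 16 * 509)
= 1.524 MPa

1.524


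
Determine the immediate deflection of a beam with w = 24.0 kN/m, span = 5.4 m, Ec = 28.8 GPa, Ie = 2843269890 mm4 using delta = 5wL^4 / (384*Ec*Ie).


Convert: L = 5.4 m = 5400 mm, Ec = 28.8 GPa = 28800 MPa
delta = 5 * 24.0 * 5400^4 / (384 * 28800 * 2843269890)
= 3.24 mm

3.24


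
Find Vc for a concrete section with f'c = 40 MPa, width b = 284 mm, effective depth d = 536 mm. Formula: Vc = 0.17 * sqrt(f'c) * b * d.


Vc = 0.17 * sqrt(40) * 284 * 536 / 1000
= 163.67 kN

163.67


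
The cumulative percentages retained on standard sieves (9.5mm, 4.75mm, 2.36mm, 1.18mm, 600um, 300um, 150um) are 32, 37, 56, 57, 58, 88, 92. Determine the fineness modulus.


FM = sum(cumulative % retained) / 100
= 420 / 100
= 4.2

4.2


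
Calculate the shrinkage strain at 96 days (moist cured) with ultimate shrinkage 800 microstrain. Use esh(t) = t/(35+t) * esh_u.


esh(96) = 96 / (35 + 96) * 800
= 96 / 131 * 800
= 586.3 microstrain

586.3


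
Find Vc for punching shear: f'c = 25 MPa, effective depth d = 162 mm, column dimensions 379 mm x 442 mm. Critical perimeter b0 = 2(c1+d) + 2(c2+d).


b0 = 2*(379 + 162) + 2*(442 + 162) = 2290 mm
Vc = 0.33 * sqrt(25) * 2290 * 162 / 1000
= 612.12 kN

612.12


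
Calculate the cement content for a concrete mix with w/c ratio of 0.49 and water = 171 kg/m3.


Cement = water / (w/c)
= 171 / 0.49
= 349.0 kg/m3

349.0


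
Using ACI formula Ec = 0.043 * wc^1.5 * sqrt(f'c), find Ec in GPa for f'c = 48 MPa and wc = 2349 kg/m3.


Ec = 0.043 * 2349^1.5 * sqrt(48) / 1000
= 33.92 GPa

33.92


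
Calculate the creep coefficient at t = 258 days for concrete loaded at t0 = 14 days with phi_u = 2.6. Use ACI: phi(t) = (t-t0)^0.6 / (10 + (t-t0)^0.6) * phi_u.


dt = 258 - 14 = 244
phi = 244^0.6 / (10 + 244^0.6) * 2.6
= 1.899

1.899


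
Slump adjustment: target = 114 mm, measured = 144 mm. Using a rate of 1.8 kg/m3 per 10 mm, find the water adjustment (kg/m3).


Difference = 114 - 144 = -30 mm
Water adjustment = -30 * 1.8 / 10 = -5.4 kg/m3

-5.4


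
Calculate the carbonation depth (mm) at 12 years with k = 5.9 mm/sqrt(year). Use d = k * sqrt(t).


depth = k * sqrt(t)
= 5.9 * sqrt(12)
= 20.44 mm

20.44


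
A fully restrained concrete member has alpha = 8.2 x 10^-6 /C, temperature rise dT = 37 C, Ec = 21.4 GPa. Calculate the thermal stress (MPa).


sigma = alpha * dT * Ec
= 8.2e-6 * 37 * 21.4 * 1000
= 6.493 MPa

6.493


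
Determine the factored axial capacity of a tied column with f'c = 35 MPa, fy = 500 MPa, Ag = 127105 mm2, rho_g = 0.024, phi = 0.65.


Ast = rho * Ag = 0.024 * 127105 = 3050.52 mm2
phi*Pn = 0.65 * 0.80 * (0.85 * 35 * (127105 - 3050.52) + 500 * 3050.52) / 1000
= 2712.26 kN

2712.26


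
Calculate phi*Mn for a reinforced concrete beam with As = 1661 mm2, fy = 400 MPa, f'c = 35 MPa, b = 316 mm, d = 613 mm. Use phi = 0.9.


a = As * fy / (0.85 * f'c * b)
= 1661 * 400 / (0.85 * 35 * 316)
= 70.6733 mm
Mn = As * fy * (d - a/2) / 10^6
= 383.7995 kN-m
phi*Mn = 0.9 * 383.7995 = 345.42 kN-m

345.42


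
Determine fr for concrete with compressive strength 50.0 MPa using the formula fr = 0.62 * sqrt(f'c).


fr = 0.62 * sqrt(50.0)
= 4.384 MPa

4.384


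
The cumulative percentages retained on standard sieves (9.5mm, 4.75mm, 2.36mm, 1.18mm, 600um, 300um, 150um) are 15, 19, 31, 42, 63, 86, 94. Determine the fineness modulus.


FM = sum(cumulative % retained) / 100
= 350 / 100
= 3.5

3.5


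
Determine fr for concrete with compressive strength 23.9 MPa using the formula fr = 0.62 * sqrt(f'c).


fr = 0.62 * sqrt(23.9)
= 3.031 MPa

3.031


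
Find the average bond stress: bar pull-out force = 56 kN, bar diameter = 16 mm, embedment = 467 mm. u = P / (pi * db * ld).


u = P / (pi * db * ld)
= 56 * 1000 / (pi * 16 * 467)
= 2.386 MPa

2.386


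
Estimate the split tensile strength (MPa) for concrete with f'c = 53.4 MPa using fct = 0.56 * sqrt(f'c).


fct = 0.56 * sqrt(53.4)
= 0.56 * 7.308
= 4.092 MPa

4.092


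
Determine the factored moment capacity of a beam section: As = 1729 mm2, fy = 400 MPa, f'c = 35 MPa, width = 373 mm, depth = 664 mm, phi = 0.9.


a = As * fy / (0.85 * f'c * b)
= 1729 * 400 / (0.85 * 35 * 373)
= 62.3246 mm
Mn = As * fy * (d - a/2) / 10^6
= 437.6706 kN-m
phi*Mn = 0.9 * 437.6706 = 393.9 kN-m

393.9


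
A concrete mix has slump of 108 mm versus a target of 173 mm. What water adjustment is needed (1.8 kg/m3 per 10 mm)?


Difference = 173 - 108 = 65 mm
Water adjustment = 65 * 1.8 / 10 = 11.7 kg/m3

11.7


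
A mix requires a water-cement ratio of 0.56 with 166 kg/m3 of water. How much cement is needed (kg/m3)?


Cement = water / (w/c)
= 166 / 0.56
= 296.4 kg/m3

296.4


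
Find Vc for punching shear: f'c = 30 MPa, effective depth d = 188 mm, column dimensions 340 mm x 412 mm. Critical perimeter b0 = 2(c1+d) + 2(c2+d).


b0 = 2*(340 + 188) + 2*(412 + 188) = 2256 mm
Vc = 0.33 * sqrt(30) * 2256 * 188 / 1000
= 766.6 kN

766.6


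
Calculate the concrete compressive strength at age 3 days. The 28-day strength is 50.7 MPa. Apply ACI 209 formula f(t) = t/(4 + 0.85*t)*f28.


f(3) = 3 / (4 + 0.85 * 3) * 50.7
= 3 / 6.55 * 50.7
= 23.22 MPa

23.22


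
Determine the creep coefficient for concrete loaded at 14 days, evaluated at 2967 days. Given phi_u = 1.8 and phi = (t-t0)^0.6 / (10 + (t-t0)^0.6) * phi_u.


dt = 2967 - 14 = 2953
phi = 2953^0.6 / (10 + 2953^0.6) * 1.8
= 1.662

1.662


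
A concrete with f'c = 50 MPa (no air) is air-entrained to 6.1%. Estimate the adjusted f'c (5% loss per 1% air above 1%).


Strength loss = (6.1 - 1) * 5 = 25.5%
f'c = 50 * (1 - 25.5/100)
= 37.25 MPa

37.25


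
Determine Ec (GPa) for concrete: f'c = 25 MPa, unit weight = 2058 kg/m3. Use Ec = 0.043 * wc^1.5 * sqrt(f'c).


Ec = 0.043 * 2058^1.5 * sqrt(25) / 1000
= 20.07 GPa

20.07


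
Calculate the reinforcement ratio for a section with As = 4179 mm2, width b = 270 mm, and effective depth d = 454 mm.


rho = As / (b * d)
= 4179 / (270 * 454)
= 0.0341

0.0341


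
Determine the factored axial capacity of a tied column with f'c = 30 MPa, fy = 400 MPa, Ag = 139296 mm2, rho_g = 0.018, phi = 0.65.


Ast = rho * Ag = 0.018 * 139296 = 2507.328 mm2
phi*Pn = 0.65 * 0.80 * (0.85 * 30 * (139296 - 2507.328) + 400 * 2507.328) / 1000
= 2335.34 kN

2335.34


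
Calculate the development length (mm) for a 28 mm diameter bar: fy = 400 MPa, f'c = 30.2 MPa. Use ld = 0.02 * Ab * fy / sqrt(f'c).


Ab = pi * 28^2 / 4 = 615.752 mm2
ld = 0.02 * 615.752 * 400 / sqrt(30.2)
= 896.4 mm

896.4


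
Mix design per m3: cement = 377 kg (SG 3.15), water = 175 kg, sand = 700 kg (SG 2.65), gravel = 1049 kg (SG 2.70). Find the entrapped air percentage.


Vol cement = 377 / (3.15 * 1000) = 0.119683 m3
Vol water = 175 / 1000 = 0.175 m3
Vol sand = 700 / (2.65 * 1000) = 0.264151 m3
Vol gravel = 1049 / (2.70 * 1000) = 0.388519 m3
Total solid + water volume = 0.947352 m3
Air = (1 - 0.947352) * 100 = 5.26%

5.26


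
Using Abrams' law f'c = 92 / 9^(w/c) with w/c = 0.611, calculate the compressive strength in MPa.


f'c = 92 / 9^0.611
= 92 / 3.829
= 24.03 MPa

24.03


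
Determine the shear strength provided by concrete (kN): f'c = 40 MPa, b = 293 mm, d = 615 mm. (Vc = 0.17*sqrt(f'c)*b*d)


Vc = 0.17 * sqrt(40) * 293 * 615 / 1000
= 193.74 kN

193.74


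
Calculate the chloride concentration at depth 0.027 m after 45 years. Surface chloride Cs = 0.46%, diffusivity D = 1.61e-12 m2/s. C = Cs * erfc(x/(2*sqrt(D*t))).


t_seconds = 45 * 365.25 * 24 * 3600 = 1420092000.0 s
arg = 0.027 / (2 * sqrt(1.61e-12 * 1420092000.0))
= 0.2823
erfc(0.2823) = 0.6897
C = 0.46 * 0.6897 = 0.3173%

0.3173


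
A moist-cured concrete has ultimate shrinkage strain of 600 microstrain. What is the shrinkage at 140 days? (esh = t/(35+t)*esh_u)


esh(140) = 140 / (35 + 140) * 600
= 140 / 175 * 600
= 480.0 microstrain

480.0


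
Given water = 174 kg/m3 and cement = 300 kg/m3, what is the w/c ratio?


w/c = water / cement
w/c = 174 / 300 = 0.58

0.58


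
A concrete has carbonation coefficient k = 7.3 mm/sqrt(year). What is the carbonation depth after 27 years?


depth = k * sqrt(t)
= 7.3 * sqrt(27)
= 37.93 mm

37.93


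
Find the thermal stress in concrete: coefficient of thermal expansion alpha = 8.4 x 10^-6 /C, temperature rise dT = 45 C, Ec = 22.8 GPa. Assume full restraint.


sigma = alpha * dT * Ec
= 8.4e-6 * 45 * 22.8 * 1000
= 8.618 MPa

8.618


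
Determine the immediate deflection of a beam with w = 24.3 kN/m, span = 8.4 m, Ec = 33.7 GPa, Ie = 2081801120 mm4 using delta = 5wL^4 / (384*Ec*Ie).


Convert: L = 8.4 m = 8400 mm, Ec = 33.7 GPa = 33700 MPa
delta = 5 * 24.3 * 8400^4 / (384 * 33700 * 2081801120)
= 22.45 mm

22.45


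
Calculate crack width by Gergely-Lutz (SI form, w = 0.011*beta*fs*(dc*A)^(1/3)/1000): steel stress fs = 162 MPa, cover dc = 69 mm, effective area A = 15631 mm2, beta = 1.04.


w = 0.011 * beta * fs * (dc * A)^(1/3) / 1000
= 0.011 * 1.04 * 162 * (69 * 15631)^(1/3) / 1000
= 0.19 mm

0.19


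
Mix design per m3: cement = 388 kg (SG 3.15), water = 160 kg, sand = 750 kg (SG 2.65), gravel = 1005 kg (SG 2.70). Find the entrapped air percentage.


Vol cement = 388 / (3.15 * 1000) = 0.123175 m3
Vol water = 160 / 1000 = 0.16 m3
Vol sand = 750 / (2.65 * 1000) = 0.283019 m3
Vol gravel = 1005 / (2.70 * 1000) = 0.372222 m3
Total solid + water volume = 0.938416 m3
Air = (1 - 0.938416) * 100 = 6.16%

6.16


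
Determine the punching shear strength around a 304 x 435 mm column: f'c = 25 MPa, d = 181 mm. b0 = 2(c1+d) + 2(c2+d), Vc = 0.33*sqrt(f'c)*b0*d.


b0 = 2*(304 + 181) + 2*(435 + 181) = 2202 mm
Vc = 0.33 * sqrt(25) * 2202 * 181 / 1000
= 657.63 kN

657.63


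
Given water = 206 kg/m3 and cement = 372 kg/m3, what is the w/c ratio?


w/c = water / cement
w/c = 206 / 372 = 0.554

0.554


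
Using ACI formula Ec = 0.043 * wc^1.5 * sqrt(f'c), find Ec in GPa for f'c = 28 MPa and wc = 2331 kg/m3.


Ec = 0.043 * 2331^1.5 * sqrt(28) / 1000
= 25.61 GPa

25.61


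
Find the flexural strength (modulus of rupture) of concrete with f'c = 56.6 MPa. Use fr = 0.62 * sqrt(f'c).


fr = 0.62 * sqrt(56.6)
= 4.664 MPa

4.664


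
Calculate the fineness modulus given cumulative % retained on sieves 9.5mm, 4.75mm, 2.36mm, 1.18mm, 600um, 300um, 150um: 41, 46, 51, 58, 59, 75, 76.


FM = sum(cumulative % retained) / 100
= 406 / 100
= 4.06

4.06


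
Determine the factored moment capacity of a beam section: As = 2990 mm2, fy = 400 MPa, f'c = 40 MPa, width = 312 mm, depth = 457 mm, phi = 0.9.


a = As * fy / (0.85 * f'c * b)
= 2990 * 400 / (0.85 * 40 * 312)
= 112.7451 mm
Mn = As * fy * (d - a/2) / 10^6
= 479.1504 kN-m
phi*Mn = 0.9 * 479.1504 = 431.24 kN-m

431.24


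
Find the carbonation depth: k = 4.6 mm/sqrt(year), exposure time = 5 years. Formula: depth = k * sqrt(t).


depth = k * sqrt(t)
= 4.6 * sqrt(5)
= 10.29 mm

10.29


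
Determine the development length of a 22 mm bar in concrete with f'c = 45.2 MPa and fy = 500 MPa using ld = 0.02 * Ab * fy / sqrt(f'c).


Ab = pi * 22^2 / 4 = 380.133 mm2
ld = 0.02 * 380.133 * 500 / sqrt(45.2)
= 565.4 mm

565.4


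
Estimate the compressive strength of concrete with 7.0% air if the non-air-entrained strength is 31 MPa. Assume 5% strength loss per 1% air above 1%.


Strength loss = (7.0 - 1) * 5 = 30.0%
f'c = 31 * (1 - 30.0/100)
= 21.7 MPa

21.7


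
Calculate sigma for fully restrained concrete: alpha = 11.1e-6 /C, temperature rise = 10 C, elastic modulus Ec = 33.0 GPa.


sigma = alpha * dT * Ec
= 11.1e-6 * 10 * 33.0 * 1000
= 3.663 MPa

3.663


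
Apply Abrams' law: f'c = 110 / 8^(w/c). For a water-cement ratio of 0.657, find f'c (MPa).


f'c = 110 / 8^0.657
= 110 / 3.92
= 28.06 MPa

28.06


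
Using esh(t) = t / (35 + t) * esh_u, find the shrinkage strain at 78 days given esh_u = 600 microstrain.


esh(78) = 78 / (35 + 78) * 600
= 78 / 113 * 600
= 414.2 microstrain

414.2


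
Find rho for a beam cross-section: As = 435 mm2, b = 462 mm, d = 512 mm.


rho = As / (b * d)
= 435 / (462 * 512)
= 0.0018

0.0018


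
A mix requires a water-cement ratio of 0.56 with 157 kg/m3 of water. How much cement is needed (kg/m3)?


Cement = water / (w/c)
= 157 / 0.56
= 280.4 kg/m3

280.4


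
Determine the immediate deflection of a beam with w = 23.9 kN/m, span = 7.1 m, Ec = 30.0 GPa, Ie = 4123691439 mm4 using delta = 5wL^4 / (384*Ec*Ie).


Convert: L = 7.1 m = 7100 mm, Ec = 30.0 GPa = 30000 MPa
delta = 5 * 23.9 * 7100^4 / (384 * 30000 * 4123691439)
= 6.39 mm

6.39


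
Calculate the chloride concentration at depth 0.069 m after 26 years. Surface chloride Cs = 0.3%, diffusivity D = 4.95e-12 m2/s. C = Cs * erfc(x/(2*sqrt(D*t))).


t_seconds = 26 * 365.25 * 24 * 3600 = 820497600.0 s
arg = 0.069 / (2 * sqrt(4.95e-12 * 820497600.0))
= 0.5413
erfc(0.5413) = 0.4439
C = 0.3 * 0.4439 = 0.1332%

0.1332


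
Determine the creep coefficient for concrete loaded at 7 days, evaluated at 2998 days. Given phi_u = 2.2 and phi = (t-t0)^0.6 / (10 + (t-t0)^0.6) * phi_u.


dt = 2998 - 7 = 2991
phi = 2991^0.6 / (10 + 2991^0.6) * 2.2
= 2.033

2.033


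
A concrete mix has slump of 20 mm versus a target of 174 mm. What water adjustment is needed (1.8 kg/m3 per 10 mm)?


Difference = 174 - 20 = 154 mm
Water adjustment = 154 * 1.8 / 10 = 27.7 kg/m3

27.7


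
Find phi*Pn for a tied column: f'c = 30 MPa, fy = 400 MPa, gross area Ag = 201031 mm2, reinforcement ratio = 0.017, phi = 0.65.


Ast = rho * Ag = 0.017 * 201031 = 3417.527 mm2
phi*Pn = 0.65 * 0.80 * (0.85 * 30 * (201031 - 3417.527) + 400 * 3417.527) / 1000
= 3331.2 kN

3331.2


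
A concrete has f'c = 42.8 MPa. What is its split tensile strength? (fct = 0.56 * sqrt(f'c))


fct = 0.56 * sqrt(42.8)
= 0.56 * 6.542
= 3.664 MPa

3.664


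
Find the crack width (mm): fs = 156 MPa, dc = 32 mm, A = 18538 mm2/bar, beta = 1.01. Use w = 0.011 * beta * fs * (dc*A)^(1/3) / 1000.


w = 0.011 * beta * fs * (dc * A)^(1/3) / 1000
= 0.011 * 1.01 * 156 * (32 * 18538)^(1/3) / 1000
= 0.146 mm

0.146


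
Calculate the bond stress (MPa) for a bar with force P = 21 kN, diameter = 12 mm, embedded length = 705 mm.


u = P / (pi * db * ld)
= 21 * 1000 / (pi * 12 * 705)
= 0.79 MPa

0.79


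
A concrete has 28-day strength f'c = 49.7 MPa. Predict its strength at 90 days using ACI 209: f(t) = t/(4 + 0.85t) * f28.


f(90) = 90 / (4 + 0.85 * 90) * 49.7
= 90 / 80.5 * 49.7
= 55.57 MPa

55.57


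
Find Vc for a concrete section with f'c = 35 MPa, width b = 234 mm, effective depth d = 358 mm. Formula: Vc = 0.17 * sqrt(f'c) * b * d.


Vc = 0.17 * sqrt(35) * 234 * 358 / 1000
= 84.25 kN

84.25


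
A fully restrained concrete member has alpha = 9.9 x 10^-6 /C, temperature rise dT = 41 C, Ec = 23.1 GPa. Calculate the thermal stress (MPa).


sigma = alpha * dT * Ec
= 9.9e-6 * 41 * 23.1 * 1000
= 9.376 MPa

9.376


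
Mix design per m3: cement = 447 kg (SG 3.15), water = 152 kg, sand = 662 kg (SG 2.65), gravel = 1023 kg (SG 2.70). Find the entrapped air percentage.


Vol cement = 447 / (3.15 * 1000) = 0.141905 m3
Vol water = 152 / 1000 = 0.152 m3
Vol sand = 662 / (2.65 * 1000) = 0.249811 m3
Vol gravel = 1023 / (2.70 * 1000) = 0.378889 m3
Total solid + water volume = 0.922605 m3
Air = (1 - 0.922605) * 100 = 7.74%

7.74


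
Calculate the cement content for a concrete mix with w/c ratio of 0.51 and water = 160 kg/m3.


Cement = water / (w/c)
= 160 / 0.51
= 313.7 kg/m3

313.7


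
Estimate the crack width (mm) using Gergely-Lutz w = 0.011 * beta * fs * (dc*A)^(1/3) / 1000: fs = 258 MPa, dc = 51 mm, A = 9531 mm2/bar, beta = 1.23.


w = 0.011 * beta * fs * (dc * A)^(1/3) / 1000
= 0.011 * 1.23 * 258 * (51 * 9531)^(1/3) / 1000
= 0.274 mm

0.274


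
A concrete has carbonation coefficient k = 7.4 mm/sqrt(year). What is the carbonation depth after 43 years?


depth = k * sqrt(t)
= 7.4 * sqrt(43)
= 48.53 mm

48.53


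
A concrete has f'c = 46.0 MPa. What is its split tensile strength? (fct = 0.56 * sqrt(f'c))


fct = 0.56 * sqrt(46.0)
= 0.56 * 6.782
= 3.798 MPa

3.798


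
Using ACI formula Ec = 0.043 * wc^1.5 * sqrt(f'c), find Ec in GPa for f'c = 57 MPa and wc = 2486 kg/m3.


Ec = 0.043 * 2486^1.5 * sqrt(57) / 1000
= 40.24 GPa

40.24


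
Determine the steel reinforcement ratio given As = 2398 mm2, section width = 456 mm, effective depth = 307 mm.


rho = As / (b * d)
= 2398 / (456 * 307)
= 0.0171

0.0171


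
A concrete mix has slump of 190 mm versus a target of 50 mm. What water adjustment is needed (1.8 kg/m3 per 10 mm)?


Difference = 50 - 190 = -140 mm
Water adjustment = -140 * 1.8 / 10 = -25.2 kg/m3

-25.2


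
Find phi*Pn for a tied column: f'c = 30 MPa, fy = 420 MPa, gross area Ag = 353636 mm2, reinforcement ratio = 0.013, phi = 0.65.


Ast = rho * Ag = 0.013 * 353636 = 4597.268 mm2
phi*Pn = 0.65 * 0.80 * (0.85 * 30 * (353636 - 4597.268) + 420 * 4597.268) / 1000
= 5632.3 kN

5632.3


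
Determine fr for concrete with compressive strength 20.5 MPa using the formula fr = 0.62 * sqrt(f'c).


fr = 0.62 * sqrt(20.5)
= 2.807 MPa

2.807


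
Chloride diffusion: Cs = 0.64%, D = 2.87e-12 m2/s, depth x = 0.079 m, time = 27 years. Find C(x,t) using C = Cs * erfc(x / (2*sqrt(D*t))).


t_seconds = 27 * 365.25 * 24 * 3600 = 852055200.0 s
arg = 0.079 / (2 * sqrt(2.87e-12 * 852055200.0))
= 0.7988
erfc(0.7988) = 0.2586
C = 0.64 * 0.2586 = 0.1655%

0.1655


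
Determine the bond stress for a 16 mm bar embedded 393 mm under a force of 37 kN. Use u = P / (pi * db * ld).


u = P / (pi * db * ld)
= 37 * 1000 / (pi * 16 * 393)
= 1.873 MPa

1.873


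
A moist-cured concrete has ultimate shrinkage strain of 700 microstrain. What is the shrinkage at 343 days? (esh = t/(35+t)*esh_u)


esh(343) = 343 / (35 + 343) * 700
= 343 / 378 * 700
= 635.2 microstrain

635.2


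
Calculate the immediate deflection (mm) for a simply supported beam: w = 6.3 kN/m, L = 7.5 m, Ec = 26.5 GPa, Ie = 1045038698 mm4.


Convert: L = 7.5 m = 7500 mm, Ec = 26.5 GPa = 26500 MPa
delta = 5 * 6.3 * 7500^4 / (384 * 26500 * 1045038698)
= 9.37 mm

9.37


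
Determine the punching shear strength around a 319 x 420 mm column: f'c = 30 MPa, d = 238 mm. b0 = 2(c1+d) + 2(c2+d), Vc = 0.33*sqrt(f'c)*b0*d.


b0 = 2*(319 + 238) + 2*(420 + 238) = 2430 mm
Vc = 0.33 * sqrt(30) * 2430 * 238 / 1000
= 1045.34 kN

1045.34


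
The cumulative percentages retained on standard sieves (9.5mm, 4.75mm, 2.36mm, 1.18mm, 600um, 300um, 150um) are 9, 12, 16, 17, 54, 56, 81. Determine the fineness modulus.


FM = sum(cumulative % retained) / 100
= 245 / 100
= 2.45

2.45


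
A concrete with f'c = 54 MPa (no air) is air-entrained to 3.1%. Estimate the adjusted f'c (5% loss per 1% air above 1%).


Strength loss = (3.1 - 1) * 5 = 10.5%
f'c = 54 * (1 - 10.5/100)
= 48.33 MPa

48.33


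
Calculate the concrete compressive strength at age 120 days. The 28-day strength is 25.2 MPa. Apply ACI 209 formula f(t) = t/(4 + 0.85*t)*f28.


f(120) = 120 / (4 + 0.85 * 120) * 25.2
= 120 / 106.0 * 25.2
= 28.53 MPa

28.53


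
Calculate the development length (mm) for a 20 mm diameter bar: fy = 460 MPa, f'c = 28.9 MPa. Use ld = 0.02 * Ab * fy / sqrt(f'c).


Ab = pi * 20^2 / 4 = 314.159 mm2
ld = 0.02 * 314.159 * 460 / sqrt(28.9)
= 537.6 mm

537.6


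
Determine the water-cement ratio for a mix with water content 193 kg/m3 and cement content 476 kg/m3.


w/c = water / cement
w/c = 193 / 476 = 0.405

0.405


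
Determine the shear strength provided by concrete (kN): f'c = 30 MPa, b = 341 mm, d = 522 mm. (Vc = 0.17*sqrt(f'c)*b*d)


Vc = 0.17 * sqrt(30) * 341 * 522 / 1000
= 165.74 kN

165.74


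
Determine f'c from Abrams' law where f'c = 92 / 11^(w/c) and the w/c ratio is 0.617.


f'c = 92 / 11^0.617
= 92 / 4.391
= 20.95 MPa

20.95


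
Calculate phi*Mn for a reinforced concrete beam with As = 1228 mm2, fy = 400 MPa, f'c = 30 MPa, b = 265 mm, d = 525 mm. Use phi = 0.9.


a = As * fy / (0.85 * f'c * b)
= 1228 * 400 / (0.85 * 30 * 265)
= 72.6896 mm
Mn = As * fy * (d - a/2) / 10^6
= 240.0274 kN-m
phi*Mn = 0.9 * 240.0274 = 216.02 kN-m

216.02
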